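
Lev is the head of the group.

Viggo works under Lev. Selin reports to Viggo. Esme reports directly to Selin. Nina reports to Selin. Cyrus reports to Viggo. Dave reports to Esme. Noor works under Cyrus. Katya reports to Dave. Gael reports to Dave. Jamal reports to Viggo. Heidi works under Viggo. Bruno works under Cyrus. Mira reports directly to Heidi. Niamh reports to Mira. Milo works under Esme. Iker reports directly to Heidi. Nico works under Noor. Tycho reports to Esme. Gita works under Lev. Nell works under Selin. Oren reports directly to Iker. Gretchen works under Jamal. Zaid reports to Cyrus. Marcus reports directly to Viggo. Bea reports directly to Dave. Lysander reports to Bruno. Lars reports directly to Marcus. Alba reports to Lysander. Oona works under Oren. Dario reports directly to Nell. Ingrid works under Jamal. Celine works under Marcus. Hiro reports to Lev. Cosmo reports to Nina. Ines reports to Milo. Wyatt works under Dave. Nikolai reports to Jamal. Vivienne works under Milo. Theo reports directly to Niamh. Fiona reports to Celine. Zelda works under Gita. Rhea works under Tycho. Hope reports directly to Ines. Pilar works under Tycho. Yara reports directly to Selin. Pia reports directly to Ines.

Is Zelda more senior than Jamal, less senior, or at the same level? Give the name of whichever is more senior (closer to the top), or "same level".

same level

Both Zelda and Jamal are 2 levels below Lev.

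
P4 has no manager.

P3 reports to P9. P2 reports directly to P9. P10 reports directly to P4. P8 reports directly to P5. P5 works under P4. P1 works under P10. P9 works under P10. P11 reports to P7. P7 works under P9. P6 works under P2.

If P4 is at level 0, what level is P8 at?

2

Chain from P8 up to P4: P8 → P5 → P4. That is 2 steps up, so P8 is 2 levels below P4.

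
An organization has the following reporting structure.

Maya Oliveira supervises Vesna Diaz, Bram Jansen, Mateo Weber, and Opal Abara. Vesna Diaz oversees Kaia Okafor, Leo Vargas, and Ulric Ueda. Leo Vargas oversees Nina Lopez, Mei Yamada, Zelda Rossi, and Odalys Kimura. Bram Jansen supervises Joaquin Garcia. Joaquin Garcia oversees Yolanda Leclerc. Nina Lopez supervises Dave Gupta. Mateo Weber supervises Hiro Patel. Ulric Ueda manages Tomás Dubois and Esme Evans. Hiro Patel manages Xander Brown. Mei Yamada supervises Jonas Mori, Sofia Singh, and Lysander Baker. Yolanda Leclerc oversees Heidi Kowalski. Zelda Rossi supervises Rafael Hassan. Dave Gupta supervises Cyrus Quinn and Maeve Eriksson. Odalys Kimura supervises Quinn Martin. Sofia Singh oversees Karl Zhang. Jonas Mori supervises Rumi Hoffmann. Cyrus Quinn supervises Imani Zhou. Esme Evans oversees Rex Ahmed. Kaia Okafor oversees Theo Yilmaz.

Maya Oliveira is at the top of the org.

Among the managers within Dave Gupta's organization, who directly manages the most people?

Dave Gupta

Direct-report counts within Dave Gupta's organization: Dave Gupta has 2; Cyrus Quinn has 1. The largest is 2, held by Dave Gupta.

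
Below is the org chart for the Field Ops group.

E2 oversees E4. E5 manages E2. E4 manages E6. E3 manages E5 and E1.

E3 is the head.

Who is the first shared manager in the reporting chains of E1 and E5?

E3

E1's chain of managers is E3. E5's chain of managers is E3. The first manager that appears in both chains is E3.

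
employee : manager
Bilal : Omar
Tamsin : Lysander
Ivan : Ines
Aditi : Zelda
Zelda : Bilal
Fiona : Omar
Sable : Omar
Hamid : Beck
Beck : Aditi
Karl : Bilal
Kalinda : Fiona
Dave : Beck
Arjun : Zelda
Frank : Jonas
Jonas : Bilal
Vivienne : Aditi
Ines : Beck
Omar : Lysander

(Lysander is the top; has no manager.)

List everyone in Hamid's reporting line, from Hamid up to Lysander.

Hamid -> Beck -> Aditi -> Zelda -> Bilal -> Omar -> Lysander

Hamid reports to Beck. Beck reports to Aditi. Aditi reports to Zelda. Zelda reports to Bilal. Bilal reports to Omar. Omar reports to Lysander. Lysander is at the top.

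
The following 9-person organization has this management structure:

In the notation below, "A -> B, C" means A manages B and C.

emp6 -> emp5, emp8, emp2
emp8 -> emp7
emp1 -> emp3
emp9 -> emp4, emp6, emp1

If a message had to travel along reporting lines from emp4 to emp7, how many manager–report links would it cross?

4

emp4 is 1 level below emp9, and emp7 is 3 levels below emp9 (their lowest common manager). The shortest path runs up from emp4 to emp9 and back down to emp7: 1 + 3 = 4 links.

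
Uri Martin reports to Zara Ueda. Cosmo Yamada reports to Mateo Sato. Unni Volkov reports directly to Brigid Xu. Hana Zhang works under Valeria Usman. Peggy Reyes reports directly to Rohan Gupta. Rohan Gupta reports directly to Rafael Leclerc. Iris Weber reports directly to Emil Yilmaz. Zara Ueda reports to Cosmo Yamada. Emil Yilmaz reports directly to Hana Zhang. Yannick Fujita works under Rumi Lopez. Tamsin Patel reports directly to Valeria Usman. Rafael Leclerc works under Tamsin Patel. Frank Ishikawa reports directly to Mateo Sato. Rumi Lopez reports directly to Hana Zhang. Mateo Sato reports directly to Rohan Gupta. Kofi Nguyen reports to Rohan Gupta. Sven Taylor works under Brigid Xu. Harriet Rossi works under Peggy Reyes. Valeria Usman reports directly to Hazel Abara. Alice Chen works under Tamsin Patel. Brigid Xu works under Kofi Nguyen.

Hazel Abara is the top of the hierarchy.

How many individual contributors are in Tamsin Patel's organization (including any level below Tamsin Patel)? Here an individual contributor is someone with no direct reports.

6

The people in Tamsin Patel's organization with no one reporting to them are Alice Chen, Harriet Rossi, Uri Martin, Frank Ishikawa, Unni Volkov, Sven Taylor. That is 6.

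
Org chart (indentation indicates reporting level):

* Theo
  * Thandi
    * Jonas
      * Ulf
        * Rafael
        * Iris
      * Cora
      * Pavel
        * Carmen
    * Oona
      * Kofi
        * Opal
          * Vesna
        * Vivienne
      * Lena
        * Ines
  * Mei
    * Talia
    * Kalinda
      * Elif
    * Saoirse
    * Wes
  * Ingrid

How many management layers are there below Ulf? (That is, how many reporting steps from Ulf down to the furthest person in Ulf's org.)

The longest chain under Ulf runs Ulf → Iris, which is 1 level below Ulf.

1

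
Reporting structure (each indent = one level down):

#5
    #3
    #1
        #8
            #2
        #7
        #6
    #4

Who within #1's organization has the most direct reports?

#1

Direct-report counts within #1's organization: #1 has 3; #8 has 1. The largest is 3, held by #1.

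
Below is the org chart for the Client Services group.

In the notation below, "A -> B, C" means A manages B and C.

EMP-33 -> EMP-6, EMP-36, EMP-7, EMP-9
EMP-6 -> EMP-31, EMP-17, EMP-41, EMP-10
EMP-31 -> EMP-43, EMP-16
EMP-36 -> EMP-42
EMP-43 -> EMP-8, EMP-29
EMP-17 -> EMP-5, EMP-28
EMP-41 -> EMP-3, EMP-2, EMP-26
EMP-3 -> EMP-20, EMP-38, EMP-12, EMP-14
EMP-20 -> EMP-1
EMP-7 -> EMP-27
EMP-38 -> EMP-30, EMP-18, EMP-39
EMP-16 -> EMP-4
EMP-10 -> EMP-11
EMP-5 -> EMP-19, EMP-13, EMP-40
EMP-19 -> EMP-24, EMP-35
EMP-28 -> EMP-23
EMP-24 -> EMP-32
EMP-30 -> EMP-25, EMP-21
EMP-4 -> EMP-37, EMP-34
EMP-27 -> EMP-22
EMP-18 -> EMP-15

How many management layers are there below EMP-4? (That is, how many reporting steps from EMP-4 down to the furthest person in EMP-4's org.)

The longest chain under EMP-4 runs EMP-4 → EMP-34, which is 1 level below EMP-4.

1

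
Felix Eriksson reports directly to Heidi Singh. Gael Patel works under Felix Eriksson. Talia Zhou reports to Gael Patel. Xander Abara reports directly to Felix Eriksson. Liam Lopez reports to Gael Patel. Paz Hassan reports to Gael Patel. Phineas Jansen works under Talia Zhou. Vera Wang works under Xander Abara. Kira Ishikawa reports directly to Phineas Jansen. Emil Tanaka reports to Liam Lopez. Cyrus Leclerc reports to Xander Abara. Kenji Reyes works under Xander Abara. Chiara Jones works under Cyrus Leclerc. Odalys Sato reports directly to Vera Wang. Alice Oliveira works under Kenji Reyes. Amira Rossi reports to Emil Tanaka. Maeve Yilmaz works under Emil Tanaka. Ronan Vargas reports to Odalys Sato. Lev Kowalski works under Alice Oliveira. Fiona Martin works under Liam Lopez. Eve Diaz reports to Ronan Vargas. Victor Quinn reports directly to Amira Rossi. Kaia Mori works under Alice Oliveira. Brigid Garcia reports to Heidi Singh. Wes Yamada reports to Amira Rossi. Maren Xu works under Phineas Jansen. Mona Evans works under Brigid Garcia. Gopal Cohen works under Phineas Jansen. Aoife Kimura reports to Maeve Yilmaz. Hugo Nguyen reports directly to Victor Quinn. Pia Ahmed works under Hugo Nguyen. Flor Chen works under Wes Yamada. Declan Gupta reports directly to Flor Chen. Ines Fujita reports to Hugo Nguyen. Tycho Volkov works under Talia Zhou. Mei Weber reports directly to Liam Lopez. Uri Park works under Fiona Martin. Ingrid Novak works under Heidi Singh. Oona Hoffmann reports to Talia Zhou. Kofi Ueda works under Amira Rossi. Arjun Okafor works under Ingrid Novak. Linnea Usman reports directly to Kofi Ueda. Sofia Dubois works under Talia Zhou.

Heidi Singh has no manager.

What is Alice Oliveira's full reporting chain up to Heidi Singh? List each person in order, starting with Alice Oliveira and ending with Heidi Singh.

Alice Oliveira -> Kenji Reyes -> Xander Abara -> Felix Eriksson -> Heidi Singh

Alice Oliveira reports to Kenji Reyes. Kenji Reyes reports to Xander Abara. Xander Abara reports to Felix Eriksson. Felix Eriksson reports to Heidi Singh. Heidi Singh is at the top.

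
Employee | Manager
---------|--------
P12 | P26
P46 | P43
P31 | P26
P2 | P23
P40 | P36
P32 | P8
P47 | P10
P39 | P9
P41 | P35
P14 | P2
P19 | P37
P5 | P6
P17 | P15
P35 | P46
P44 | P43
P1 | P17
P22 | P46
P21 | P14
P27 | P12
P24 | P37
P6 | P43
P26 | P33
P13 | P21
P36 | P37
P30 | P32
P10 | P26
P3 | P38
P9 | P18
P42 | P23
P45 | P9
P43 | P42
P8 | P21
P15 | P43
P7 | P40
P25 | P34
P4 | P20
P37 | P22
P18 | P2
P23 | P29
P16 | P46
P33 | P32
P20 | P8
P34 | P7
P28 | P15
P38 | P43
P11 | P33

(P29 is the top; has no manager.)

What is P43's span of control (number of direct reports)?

5

P43 directly manages P38, P46, P6, P15, P44. That is 5 direct reports.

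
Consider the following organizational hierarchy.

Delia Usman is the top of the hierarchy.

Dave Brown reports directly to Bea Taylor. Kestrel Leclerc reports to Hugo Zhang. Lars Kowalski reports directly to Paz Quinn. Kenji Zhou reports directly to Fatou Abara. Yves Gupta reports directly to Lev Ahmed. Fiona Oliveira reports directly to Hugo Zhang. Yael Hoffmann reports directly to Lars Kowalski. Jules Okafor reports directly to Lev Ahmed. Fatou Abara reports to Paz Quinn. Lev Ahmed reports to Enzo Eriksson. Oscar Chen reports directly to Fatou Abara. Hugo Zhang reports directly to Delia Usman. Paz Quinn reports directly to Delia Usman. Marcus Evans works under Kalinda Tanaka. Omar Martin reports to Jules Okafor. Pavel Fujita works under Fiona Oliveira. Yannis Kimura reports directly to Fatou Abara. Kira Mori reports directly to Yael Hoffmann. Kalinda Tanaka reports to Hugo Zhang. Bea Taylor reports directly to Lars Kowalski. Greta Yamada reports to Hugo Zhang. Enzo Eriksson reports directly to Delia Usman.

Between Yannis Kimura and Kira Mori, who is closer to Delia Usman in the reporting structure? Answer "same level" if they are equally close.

Yannis Kimura is 3 levels below Delia Usman; Kira Mori is 4. Yannis Kimura is higher.

Yannis Kimura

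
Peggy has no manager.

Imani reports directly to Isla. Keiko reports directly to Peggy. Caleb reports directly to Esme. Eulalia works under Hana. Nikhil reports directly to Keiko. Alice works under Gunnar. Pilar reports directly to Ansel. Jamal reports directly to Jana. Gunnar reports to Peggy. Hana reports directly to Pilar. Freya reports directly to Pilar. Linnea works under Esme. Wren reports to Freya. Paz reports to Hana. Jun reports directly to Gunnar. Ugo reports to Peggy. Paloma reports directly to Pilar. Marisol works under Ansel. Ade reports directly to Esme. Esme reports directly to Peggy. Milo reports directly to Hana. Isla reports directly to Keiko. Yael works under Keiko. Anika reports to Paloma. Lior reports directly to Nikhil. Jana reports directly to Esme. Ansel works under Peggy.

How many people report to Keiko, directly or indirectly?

Keiko directly manages Yael, Nikhil, Isla. Yael has no reports. Under Nikhil: Lior (1). Under Isla: Imani (1). So Keiko's organization is 3 direct reports plus everyone under them: 1 + 2 + 2 = 5.

5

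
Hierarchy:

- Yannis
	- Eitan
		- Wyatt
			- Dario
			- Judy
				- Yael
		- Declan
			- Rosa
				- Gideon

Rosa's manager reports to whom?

Rosa reports to Declan, and Declan reports to Eitan. So Rosa's skip-level manager is Eitan.

Eitan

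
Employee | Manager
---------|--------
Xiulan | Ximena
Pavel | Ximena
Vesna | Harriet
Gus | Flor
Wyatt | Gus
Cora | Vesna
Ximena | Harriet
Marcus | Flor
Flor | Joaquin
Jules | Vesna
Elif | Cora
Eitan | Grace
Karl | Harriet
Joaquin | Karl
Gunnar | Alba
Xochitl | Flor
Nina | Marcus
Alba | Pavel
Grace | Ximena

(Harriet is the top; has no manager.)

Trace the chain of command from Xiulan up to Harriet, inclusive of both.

Xiulan reports to Ximena. Ximena reports to Harriet. Harriet is at the top.

Xiulan -> Ximena -> Harriet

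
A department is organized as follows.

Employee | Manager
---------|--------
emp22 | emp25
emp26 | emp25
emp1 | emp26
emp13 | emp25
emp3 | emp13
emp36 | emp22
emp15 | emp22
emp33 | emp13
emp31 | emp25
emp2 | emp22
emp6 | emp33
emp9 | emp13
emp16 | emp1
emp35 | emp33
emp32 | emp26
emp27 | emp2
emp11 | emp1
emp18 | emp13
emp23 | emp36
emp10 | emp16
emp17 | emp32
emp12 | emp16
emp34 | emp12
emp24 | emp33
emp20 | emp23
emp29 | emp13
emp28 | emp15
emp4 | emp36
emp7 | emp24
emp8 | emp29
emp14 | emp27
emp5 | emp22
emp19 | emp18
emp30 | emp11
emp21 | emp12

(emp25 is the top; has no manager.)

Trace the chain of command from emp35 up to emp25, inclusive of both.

emp35 reports to emp33. emp33 reports to emp13. emp13 reports to emp25. emp25 is at the top.

emp35 -> emp33 -> emp13 -> emp25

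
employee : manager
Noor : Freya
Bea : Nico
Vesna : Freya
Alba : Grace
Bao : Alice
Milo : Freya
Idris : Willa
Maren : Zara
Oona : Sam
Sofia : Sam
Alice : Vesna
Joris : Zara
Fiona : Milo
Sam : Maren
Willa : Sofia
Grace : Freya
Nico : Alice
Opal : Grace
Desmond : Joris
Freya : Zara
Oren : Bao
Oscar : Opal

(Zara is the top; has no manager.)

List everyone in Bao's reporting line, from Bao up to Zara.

Bao reports to Alice. Alice reports to Vesna. Vesna reports to Freya. Freya reports to Zara. Zara is at the top.

Bao -> Alice -> Vesna -> Freya -> Zara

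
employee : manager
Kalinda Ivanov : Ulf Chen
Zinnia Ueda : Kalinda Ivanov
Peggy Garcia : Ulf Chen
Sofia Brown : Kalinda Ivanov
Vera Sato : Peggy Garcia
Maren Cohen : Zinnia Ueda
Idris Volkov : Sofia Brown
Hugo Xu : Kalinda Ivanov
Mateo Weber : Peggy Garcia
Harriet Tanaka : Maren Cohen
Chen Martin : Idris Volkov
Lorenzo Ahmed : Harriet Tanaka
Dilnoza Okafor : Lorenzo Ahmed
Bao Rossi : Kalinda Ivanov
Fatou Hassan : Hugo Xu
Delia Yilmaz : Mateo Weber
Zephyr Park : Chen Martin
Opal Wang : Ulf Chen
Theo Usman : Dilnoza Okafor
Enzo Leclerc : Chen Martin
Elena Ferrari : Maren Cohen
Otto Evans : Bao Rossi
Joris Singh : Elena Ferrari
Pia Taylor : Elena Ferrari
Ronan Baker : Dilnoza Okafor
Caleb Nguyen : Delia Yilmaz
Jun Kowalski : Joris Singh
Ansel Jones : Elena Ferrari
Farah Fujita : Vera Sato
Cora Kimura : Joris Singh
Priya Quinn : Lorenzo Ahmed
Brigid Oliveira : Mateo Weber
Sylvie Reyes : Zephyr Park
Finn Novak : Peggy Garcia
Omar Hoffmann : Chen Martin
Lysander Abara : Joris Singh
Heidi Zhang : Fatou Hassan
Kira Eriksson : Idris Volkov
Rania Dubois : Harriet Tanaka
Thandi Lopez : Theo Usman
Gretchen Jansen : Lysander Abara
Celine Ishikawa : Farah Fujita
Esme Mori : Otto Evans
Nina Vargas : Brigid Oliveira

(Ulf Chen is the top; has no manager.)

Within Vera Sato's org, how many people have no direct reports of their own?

The only person in Vera Sato's organization with no one reporting to them is Celine Ishikawa. That is 1.

1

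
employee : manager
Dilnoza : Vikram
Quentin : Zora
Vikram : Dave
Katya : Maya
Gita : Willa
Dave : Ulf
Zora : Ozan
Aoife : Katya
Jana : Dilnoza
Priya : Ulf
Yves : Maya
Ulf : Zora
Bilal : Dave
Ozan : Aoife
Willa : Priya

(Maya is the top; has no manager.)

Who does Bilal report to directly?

Bilal reports directly to Dave.

Dave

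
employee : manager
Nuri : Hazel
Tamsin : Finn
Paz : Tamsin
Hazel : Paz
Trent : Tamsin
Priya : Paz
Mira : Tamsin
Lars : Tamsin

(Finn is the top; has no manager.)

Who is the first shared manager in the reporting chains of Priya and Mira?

Tamsin

Priya's chain of managers is Paz, Tamsin, Finn. Mira's chain of managers is Tamsin, Finn. The first manager that appears in both chains is Tamsin.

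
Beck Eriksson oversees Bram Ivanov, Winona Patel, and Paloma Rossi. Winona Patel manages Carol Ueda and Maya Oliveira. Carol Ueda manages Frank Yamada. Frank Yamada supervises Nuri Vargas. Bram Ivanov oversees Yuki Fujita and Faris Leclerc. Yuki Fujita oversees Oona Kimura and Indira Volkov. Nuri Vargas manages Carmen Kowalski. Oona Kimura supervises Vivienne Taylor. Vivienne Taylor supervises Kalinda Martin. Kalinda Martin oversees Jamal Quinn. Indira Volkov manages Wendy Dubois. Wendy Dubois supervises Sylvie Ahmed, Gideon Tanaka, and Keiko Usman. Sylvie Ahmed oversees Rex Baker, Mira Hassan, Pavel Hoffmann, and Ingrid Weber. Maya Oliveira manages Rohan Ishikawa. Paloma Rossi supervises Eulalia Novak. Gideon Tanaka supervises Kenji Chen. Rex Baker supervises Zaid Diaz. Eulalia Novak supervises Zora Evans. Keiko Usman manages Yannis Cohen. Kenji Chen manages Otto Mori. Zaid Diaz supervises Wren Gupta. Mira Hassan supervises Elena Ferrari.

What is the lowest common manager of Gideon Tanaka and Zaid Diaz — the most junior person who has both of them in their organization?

Wendy Dubois

Gideon Tanaka's chain of managers is Wendy Dubois, Indira Volkov, Yuki Fujita, Bram Ivanov, Beck Eriksson. Zaid Diaz's chain of managers is Rex Baker, Sylvie Ahmed, Wendy Dubois, Indira Volkov, Yuki Fujita, Bram Ivanov, Beck Eriksson. The first manager that appears in both chains is Wendy Dubois.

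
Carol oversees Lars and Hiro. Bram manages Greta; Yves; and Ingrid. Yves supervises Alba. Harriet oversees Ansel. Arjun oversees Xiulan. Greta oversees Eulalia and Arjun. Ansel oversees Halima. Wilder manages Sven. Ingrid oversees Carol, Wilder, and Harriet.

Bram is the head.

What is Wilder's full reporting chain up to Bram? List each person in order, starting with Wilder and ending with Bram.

Wilder -> Ingrid -> Bram

Wilder reports to Ingrid. Ingrid reports to Bram. Bram is at the top.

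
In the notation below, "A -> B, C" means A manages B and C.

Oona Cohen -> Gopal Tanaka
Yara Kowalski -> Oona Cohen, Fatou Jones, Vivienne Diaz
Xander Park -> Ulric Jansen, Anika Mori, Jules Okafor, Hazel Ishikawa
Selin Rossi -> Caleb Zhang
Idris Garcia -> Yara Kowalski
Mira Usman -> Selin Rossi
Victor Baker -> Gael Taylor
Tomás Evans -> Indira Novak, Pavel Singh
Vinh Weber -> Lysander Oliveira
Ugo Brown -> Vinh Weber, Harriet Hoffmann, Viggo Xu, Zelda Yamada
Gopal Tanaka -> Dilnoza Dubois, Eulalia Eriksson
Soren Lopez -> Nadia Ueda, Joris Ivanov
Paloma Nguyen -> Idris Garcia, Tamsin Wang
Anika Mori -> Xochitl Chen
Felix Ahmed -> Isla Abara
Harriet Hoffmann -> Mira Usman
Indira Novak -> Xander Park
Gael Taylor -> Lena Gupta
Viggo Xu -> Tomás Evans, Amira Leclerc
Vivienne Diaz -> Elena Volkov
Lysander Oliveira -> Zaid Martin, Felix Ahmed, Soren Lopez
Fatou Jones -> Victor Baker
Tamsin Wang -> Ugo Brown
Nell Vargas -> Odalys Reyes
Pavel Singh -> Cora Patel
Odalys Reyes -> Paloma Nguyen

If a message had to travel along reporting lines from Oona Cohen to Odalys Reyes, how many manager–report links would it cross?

4

Oona Cohen is in Odalys Reyes's organization: the chain from Oona Cohen up to Odalys Reyes is Oona Cohen → Yara Kowalski → Idris Garcia → Paloma Nguyen → Odalys Reyes, which is 4 links.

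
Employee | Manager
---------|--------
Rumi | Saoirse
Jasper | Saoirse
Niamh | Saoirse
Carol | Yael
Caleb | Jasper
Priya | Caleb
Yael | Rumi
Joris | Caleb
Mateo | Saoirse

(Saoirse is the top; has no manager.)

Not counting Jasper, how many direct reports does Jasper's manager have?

3

Jasper reports to Saoirse. Saoirse's other direct reports are Mateo, Niamh, Rumi — 3 peers.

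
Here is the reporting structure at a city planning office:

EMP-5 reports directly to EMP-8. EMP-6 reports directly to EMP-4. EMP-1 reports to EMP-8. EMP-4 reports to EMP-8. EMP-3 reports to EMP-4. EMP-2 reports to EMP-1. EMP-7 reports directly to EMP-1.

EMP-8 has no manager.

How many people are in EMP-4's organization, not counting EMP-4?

2

EMP-4 directly manages EMP-6, EMP-3. EMP-6 has no reports. EMP-3 has no reports. So EMP-4's organization is 2 direct reports plus everyone under them: 1 + 1 = 2.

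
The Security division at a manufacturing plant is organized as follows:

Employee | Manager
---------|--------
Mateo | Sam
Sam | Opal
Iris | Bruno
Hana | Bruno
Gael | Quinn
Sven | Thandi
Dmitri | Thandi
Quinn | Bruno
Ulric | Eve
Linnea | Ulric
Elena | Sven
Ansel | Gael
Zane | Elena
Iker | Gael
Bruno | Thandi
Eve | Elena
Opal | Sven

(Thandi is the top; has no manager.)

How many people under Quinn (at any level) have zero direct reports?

The people in Quinn's organization with no one reporting to them are Ansel, Iker. That is 2.

2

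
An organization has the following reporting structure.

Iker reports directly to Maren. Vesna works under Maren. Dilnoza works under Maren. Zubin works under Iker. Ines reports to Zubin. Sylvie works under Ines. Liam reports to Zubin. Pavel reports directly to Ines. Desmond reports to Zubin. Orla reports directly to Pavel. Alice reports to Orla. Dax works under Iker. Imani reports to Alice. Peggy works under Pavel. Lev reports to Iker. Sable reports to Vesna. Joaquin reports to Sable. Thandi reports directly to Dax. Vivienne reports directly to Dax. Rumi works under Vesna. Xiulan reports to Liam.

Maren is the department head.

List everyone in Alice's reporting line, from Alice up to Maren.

Alice -> Orla -> Pavel -> Ines -> Zubin -> Iker -> Maren

Alice reports to Orla. Orla reports to Pavel. Pavel reports to Ines. Ines reports to Zubin. Zubin reports to Iker. Iker reports to Maren. Maren is at the top.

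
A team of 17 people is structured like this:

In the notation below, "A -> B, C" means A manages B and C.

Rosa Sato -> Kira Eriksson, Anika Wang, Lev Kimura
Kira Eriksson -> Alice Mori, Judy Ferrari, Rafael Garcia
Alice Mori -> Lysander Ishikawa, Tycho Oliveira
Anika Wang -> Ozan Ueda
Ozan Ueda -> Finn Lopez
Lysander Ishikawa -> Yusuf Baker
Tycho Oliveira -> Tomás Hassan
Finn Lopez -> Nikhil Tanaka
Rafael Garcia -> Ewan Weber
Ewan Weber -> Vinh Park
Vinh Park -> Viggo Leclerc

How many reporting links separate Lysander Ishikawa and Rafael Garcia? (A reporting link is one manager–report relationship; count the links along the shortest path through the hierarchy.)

3

Lysander Ishikawa is 2 levels below Kira Eriksson, and Rafael Garcia is 1 level below Kira Eriksson (their lowest common manager). The shortest path runs up from Lysander Ishikawa to Kira Eriksson and back down to Rafael Garcia: 2 + 1 = 3 links.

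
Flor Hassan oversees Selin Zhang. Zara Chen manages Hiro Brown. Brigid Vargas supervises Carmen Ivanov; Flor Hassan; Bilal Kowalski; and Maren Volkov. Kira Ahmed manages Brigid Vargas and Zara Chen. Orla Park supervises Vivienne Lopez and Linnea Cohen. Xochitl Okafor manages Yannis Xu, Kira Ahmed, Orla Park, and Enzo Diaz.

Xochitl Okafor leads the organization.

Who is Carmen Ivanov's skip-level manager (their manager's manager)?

Kira Ahmed

Carmen Ivanov reports to Brigid Vargas, and Brigid Vargas reports to Kira Ahmed. So Carmen Ivanov's skip-level manager is Kira Ahmed.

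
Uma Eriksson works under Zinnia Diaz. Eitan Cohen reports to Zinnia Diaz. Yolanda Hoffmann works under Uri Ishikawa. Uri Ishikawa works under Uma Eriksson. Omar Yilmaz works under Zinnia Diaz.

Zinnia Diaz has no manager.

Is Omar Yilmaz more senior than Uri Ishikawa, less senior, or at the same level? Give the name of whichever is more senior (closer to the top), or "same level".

Omar Yilmaz is 1 level below Zinnia Diaz; Uri Ishikawa is 2. Omar Yilmaz is higher.

Omar Yilmaz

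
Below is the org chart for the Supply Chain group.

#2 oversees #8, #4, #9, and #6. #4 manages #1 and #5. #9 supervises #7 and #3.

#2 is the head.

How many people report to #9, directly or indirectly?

2

#9 directly manages #7, #3. #7 has no reports. #3 has no reports. So #9's organization is 2 direct reports plus everyone under them: 1 + 1 = 2.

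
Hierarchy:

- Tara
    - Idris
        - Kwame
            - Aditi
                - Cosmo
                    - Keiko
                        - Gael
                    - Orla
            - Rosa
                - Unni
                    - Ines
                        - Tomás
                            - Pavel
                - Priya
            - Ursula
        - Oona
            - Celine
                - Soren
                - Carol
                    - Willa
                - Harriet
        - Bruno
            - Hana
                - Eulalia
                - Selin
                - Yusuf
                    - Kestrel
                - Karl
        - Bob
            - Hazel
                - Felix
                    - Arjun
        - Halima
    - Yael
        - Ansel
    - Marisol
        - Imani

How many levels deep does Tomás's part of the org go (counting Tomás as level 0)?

The longest chain under Tomás runs Tomás → Pavel, which is 1 level below Tomás.

1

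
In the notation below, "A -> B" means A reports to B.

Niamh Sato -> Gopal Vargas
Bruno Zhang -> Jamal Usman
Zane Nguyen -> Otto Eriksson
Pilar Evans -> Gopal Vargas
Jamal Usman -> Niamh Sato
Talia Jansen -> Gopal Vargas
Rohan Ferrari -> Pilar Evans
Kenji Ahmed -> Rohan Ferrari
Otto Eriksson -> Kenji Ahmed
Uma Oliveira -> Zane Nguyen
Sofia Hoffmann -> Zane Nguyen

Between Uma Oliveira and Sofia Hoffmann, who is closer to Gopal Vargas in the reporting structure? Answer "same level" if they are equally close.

same level

Both Uma Oliveira and Sofia Hoffmann are 6 levels below Gopal Vargas.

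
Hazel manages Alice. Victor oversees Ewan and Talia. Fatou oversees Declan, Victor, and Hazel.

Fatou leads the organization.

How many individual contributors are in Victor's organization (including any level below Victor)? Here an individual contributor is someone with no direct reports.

2

The people in Victor's organization with no one reporting to them are Talia, Ewan. That is 2.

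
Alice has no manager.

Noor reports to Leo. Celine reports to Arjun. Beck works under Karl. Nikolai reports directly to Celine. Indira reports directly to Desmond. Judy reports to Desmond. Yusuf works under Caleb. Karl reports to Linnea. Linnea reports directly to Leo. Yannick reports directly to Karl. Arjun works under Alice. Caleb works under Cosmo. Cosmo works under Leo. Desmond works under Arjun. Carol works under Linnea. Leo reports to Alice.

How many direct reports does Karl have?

Karl directly manages Beck, Yannick. That is 2 direct reports.

2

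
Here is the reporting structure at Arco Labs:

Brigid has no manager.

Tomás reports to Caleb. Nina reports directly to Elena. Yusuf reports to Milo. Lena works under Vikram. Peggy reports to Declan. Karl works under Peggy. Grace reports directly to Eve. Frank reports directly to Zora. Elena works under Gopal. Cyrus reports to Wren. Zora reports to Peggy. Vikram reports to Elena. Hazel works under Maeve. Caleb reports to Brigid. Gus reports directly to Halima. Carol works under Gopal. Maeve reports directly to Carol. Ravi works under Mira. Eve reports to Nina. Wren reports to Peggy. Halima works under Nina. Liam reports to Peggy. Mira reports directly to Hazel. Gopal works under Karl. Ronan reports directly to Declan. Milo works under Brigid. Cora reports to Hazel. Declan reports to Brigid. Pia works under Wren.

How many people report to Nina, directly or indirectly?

4

Nina directly manages Eve, Halima. Under Eve: Grace (1). Under Halima: Gus (1). So Nina's organization is 2 direct reports plus everyone under them: 2 + 2 = 4.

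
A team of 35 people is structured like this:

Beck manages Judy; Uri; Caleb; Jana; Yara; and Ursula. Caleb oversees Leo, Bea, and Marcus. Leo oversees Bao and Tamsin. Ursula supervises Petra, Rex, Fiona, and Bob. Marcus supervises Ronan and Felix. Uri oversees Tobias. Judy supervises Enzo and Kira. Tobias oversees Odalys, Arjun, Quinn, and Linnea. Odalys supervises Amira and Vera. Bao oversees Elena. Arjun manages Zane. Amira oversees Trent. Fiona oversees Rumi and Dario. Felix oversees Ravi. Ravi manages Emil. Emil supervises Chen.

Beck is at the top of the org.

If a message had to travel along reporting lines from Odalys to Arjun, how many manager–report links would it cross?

2

Odalys is 1 level below Tobias, and Arjun is 1 level below Tobias (their lowest common manager). The shortest path runs up from Odalys to Tobias and back down to Arjun: 1 + 1 = 2 links.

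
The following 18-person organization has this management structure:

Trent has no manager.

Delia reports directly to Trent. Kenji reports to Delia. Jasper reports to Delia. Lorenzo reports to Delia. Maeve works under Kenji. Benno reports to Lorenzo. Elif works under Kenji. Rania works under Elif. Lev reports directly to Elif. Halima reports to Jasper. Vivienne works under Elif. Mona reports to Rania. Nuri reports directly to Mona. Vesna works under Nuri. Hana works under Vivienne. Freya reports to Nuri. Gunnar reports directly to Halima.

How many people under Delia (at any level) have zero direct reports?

The people in Delia's organization with no one reporting to them are Benno, Gunnar, Hana, Lev, Freya, Vesna, Maeve. That is 7.

7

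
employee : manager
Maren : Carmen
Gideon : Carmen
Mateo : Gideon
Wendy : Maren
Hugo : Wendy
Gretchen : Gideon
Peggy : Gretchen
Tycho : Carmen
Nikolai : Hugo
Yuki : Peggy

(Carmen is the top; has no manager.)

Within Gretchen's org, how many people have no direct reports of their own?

The only person in Gretchen's organization with no one reporting to them is Yuki. That is 1.

1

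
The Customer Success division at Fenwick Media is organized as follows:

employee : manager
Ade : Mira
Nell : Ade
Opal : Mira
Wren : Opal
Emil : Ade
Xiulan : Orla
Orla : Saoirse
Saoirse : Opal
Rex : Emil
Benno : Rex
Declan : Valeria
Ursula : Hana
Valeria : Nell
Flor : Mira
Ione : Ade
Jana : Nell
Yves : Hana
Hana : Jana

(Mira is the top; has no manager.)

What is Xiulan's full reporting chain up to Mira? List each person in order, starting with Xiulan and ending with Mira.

Xiulan -> Orla -> Saoirse -> Opal -> Mira

Xiulan reports to Orla. Orla reports to Saoirse. Saoirse reports to Opal. Opal reports to Mira. Mira is at the top.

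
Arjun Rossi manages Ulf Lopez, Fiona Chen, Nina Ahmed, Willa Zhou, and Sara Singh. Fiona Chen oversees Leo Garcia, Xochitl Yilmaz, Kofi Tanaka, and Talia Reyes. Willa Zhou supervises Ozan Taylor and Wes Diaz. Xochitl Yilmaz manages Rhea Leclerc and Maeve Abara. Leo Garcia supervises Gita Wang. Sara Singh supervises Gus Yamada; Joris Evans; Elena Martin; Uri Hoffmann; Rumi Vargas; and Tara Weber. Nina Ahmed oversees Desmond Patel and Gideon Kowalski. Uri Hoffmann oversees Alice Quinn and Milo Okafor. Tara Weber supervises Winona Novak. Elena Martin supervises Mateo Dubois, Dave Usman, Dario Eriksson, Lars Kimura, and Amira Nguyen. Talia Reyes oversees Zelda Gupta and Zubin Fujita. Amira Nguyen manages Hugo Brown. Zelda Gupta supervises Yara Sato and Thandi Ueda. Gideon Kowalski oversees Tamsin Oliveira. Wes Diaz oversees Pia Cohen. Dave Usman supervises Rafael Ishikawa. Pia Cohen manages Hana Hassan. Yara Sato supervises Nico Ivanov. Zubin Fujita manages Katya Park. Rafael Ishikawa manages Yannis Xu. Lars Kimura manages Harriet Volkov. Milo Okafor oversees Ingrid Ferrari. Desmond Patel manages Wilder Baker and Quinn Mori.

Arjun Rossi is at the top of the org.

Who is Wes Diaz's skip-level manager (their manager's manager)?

Arjun Rossi

Wes Diaz reports to Willa Zhou, and Willa Zhou reports to Arjun Rossi. So Wes Diaz's skip-level manager is Arjun Rossi.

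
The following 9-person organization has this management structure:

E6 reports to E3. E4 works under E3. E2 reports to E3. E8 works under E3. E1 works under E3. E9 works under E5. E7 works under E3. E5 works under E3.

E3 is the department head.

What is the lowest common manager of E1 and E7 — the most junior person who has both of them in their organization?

E1's chain of managers is E3. E7's chain of managers is E3. The first manager that appears in both chains is E3.

E3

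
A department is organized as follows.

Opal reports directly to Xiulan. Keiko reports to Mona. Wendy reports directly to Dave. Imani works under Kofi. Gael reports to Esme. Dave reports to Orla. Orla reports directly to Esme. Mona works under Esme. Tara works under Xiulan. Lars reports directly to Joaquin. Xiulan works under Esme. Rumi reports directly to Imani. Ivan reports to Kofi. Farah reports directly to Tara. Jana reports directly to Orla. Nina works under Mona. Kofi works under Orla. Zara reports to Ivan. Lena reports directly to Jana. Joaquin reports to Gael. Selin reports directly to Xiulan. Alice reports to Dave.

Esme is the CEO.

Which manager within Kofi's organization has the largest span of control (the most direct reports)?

Kofi

Direct-report counts within Kofi's organization: Kofi has 2; Ivan has 1; Imani has 1. The largest is 2, held by Kofi.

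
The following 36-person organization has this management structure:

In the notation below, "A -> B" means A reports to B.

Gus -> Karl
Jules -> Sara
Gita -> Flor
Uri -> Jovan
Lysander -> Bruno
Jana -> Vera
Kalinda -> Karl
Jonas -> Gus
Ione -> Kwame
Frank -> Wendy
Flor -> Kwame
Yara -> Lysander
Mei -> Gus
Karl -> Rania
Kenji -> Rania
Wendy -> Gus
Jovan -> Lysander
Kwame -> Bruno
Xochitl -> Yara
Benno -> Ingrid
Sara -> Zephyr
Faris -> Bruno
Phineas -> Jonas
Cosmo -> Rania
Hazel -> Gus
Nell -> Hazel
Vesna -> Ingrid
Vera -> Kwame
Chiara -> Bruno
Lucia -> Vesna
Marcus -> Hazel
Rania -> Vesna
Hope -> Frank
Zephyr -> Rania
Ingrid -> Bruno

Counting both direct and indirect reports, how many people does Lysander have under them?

Lysander directly manages Jovan, Yara. Under Jovan: Uri (1). Under Yara: Xochitl (1). So Lysander's organization is 2 direct reports plus everyone under them: 2 + 2 = 4.

4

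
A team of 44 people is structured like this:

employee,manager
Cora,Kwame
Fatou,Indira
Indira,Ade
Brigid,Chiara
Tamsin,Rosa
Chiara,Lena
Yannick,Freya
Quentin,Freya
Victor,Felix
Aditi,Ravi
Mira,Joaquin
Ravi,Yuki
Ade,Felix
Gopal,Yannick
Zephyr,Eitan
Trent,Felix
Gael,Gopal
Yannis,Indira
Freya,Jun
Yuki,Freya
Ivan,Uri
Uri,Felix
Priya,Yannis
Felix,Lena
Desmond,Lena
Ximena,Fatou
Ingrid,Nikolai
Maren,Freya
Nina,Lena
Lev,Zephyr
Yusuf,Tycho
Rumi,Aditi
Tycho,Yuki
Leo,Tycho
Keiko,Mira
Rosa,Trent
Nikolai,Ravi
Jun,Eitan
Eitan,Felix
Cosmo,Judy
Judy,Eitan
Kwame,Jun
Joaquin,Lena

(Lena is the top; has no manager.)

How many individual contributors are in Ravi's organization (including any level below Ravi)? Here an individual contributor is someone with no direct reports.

2

The people in Ravi's organization with no one reporting to them are Ingrid, Rumi. That is 2.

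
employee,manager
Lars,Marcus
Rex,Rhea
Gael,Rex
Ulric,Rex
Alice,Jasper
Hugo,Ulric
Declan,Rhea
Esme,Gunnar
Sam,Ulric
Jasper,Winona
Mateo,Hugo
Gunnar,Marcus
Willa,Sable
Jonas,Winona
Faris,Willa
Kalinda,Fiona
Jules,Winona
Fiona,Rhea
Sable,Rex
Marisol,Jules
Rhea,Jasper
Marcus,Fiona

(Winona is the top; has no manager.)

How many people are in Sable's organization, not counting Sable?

Sable directly manages Willa. Under Willa: Faris (1). That's 2 in total.

2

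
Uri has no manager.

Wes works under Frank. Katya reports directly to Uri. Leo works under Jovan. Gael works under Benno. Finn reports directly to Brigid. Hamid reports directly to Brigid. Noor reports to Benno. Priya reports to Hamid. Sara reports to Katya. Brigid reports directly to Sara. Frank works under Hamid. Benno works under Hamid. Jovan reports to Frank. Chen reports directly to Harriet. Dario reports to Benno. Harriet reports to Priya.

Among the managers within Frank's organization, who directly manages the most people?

Direct-report counts within Frank's organization: Frank has 2; Jovan has 1. The largest is 2, held by Frank.

Frank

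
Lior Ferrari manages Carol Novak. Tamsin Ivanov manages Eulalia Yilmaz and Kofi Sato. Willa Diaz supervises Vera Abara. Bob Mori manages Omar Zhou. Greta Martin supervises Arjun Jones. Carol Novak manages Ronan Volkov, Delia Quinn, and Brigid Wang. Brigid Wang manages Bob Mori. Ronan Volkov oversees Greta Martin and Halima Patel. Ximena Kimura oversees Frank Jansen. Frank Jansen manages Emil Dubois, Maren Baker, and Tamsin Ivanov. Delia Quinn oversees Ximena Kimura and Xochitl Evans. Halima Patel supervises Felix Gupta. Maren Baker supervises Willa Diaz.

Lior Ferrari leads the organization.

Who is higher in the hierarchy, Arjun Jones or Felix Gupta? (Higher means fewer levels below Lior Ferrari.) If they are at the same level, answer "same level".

same level

Both Arjun Jones and Felix Gupta are 4 levels below Lior Ferrari.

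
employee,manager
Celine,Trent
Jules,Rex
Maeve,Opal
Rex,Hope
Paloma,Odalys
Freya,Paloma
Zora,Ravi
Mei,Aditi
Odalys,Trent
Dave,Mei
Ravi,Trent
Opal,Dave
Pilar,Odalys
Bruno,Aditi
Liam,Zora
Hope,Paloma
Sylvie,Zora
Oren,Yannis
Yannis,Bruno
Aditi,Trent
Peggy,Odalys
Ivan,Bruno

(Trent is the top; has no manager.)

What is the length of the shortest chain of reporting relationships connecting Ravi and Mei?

3

Ravi is 1 level below Trent, and Mei is 2 levels below Trent (their lowest common manager). The shortest path runs up from Ravi to Trent and back down to Mei: 1 + 2 = 3 links.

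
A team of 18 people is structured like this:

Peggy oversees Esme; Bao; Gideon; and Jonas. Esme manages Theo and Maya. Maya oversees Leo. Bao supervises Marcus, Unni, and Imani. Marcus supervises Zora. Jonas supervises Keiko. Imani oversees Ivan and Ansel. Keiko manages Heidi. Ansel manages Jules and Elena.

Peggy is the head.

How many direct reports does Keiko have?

Keiko directly manages Heidi. That is 1 direct report.

1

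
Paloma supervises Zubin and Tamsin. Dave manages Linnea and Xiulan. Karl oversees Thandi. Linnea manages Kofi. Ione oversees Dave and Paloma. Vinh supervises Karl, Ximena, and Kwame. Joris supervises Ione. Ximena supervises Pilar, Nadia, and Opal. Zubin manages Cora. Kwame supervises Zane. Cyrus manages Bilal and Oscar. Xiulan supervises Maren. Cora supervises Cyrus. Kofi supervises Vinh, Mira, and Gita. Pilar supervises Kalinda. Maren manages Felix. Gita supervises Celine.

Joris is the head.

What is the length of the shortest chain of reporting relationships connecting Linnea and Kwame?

3

Kwame is in Linnea's organization: the chain from Kwame up to Linnea is Kwame → Vinh → Kofi → Linnea, which is 3 links.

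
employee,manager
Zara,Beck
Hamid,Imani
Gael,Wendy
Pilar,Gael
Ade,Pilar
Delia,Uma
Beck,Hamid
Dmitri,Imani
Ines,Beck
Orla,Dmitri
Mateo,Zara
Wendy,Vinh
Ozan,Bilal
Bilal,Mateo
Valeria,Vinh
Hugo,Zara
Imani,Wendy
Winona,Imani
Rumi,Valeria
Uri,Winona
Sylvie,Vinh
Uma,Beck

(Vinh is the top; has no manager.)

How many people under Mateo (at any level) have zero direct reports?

1

The only person in Mateo's organization with no one reporting to them is Ozan. That is 1.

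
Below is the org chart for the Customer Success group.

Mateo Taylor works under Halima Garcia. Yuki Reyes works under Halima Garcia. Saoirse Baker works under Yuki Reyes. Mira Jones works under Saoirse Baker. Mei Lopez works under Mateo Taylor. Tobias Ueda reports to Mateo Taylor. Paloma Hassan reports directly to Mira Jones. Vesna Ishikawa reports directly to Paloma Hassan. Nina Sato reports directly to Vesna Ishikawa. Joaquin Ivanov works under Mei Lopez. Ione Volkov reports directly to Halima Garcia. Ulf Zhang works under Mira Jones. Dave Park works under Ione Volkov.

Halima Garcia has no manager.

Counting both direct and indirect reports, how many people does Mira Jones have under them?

Mira Jones directly manages Paloma Hassan, Ulf Zhang. Under Paloma Hassan: Vesna Ishikawa, Nina Sato (2). Ulf Zhang has no reports. So Mira Jones's organization is 2 direct reports plus everyone under them: 3 + 1 = 4.

4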